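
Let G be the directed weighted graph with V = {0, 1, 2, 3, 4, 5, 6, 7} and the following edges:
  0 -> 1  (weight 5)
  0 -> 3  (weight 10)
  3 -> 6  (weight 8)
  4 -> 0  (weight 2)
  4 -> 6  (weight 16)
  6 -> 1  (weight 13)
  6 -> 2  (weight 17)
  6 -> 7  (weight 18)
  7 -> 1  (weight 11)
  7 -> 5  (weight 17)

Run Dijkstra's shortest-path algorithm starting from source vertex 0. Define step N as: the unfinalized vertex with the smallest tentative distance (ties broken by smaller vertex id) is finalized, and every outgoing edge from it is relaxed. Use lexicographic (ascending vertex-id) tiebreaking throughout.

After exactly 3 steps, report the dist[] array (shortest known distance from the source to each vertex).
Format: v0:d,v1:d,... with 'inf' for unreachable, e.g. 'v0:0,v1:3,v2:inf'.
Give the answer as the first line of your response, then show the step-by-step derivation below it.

v0:0,v1:5,v2:inf,v3:10,v4:inf,v5:inf,v6:18,v7:inf

step 1: dist = v0:0,v1:5,v2:inf,v3:10,v4:inf,v5:inf,v6:inf,v7:inf
step 2: dist = v0:0,v1:5,v2:inf,v3:10,v4:inf,v5:inf,v6:inf,v7:inf
step 3: dist = v0:0,v1:5,v2:inf,v3:10,v4:inf,v5:inf,v6:18,v7:inf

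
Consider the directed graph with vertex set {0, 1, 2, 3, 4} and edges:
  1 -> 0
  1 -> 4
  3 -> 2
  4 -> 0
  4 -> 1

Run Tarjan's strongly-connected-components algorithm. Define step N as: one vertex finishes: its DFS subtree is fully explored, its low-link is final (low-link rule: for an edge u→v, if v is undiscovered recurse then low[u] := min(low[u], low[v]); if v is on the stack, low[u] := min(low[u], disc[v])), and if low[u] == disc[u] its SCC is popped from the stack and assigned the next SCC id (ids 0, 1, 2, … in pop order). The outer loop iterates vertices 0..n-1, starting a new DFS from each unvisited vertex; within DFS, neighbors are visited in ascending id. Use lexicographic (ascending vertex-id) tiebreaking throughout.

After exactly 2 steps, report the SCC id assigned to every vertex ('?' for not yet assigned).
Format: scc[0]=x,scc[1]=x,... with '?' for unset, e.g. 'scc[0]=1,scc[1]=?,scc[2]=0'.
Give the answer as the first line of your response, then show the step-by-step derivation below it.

scc[0]=0,scc[1]=?,scc[2]=?,scc[3]=?,scc[4]=?

step 1: low=(low[0]=0,low[1]=?,low[2]=?,low[3]=?,low[4]=?); scc=(scc[0]=0,scc[1]=?,scc[2]=?,scc[3]=?,scc[4]=?)
step 2: low=(low[0]=0,low[1]=1,low[2]=?,low[3]=?,low[4]=1); scc=(scc[0]=0,scc[1]=?,scc[2]=?,scc[3]=?,scc[4]=?)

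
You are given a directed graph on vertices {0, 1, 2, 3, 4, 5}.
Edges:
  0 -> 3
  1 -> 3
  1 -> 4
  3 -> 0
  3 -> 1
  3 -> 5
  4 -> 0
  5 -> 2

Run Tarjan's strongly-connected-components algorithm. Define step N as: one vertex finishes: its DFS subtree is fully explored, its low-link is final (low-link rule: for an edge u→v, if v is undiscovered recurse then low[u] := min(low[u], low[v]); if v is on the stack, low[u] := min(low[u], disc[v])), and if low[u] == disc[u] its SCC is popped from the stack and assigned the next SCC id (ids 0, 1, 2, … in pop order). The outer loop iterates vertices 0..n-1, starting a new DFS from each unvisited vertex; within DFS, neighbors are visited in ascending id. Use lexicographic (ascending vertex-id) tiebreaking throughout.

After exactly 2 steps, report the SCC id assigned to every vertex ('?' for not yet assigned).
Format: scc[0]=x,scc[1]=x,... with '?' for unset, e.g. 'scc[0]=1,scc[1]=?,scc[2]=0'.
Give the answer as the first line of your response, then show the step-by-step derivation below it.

scc[0]=?,scc[1]=?,scc[2]=?,scc[3]=?,scc[4]=?,scc[5]=?

step 1: low=(low[0]=0,low[1]=1,low[2]=?,low[3]=0,low[4]=0,low[5]=?); scc=(scc[0]=?,scc[1]=?,scc[2]=?,scc[3]=?,scc[4]=?,scc[5]=?)
step 2: low=(low[0]=0,low[1]=0,low[2]=?,low[3]=0,low[4]=0,low[5]=?); scc=(scc[0]=?,scc[1]=?,scc[2]=?,scc[3]=?,scc[4]=?,scc[5]=?)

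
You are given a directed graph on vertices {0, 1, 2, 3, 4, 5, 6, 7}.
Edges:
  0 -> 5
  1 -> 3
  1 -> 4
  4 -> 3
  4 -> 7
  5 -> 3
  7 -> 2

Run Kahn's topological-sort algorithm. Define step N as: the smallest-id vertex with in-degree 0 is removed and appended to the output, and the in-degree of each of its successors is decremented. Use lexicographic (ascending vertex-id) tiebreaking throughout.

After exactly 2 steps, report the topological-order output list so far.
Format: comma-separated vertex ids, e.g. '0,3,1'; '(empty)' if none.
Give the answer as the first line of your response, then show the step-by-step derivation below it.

0,1

step 1: output 0; order=[0]; indeg=(0,0,1,3,1,0,0,1)
step 2: output 1; order=[0,1]; indeg=(0,0,1,2,0,0,0,1)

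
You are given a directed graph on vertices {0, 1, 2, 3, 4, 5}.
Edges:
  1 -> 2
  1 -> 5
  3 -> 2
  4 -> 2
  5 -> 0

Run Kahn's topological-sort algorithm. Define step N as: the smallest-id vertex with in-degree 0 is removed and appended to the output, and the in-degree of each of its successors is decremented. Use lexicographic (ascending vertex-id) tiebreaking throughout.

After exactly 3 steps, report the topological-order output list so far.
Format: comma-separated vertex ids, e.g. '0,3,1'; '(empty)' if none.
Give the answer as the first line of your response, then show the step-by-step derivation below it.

1,3,4

step 1: output 1; order=[1]; indeg=(1,0,2,0,0,0)
step 2: output 3; order=[1,3]; indeg=(1,0,1,0,0,0)
step 3: output 4; order=[1,3,4]; indeg=(1,0,0,0,0,0)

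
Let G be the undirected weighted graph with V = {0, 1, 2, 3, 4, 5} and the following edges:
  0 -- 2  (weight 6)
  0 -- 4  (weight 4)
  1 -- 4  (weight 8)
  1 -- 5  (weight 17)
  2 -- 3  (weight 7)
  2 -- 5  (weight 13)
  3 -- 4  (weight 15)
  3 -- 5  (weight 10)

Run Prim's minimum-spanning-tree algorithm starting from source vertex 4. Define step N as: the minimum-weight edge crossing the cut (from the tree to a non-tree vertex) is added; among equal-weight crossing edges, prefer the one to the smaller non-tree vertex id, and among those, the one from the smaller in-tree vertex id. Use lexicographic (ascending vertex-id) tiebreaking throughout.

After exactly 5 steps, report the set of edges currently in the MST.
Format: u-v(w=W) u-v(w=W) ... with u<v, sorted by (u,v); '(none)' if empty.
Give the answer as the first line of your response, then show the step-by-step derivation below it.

0-2(w=6) 0-4(w=4) 1-4(w=8) 2-3(w=7) 3-5(w=10)

step 1: add edge 0-4 (w=4); MST = {0-4(w=4)}
step 2: add edge 0-2 (w=6); MST = {0-2(w=6) 0-4(w=4)}
step 3: add edge 2-3 (w=7); MST = {0-2(w=6) 0-4(w=4) 2-3(w=7)}
step 4: add edge 1-4 (w=8); MST = {0-2(w=6) 0-4(w=4) 1-4(w=8) 2-3(w=7)}
step 5: add edge 3-5 (w=10); MST = {0-2(w=6) 0-4(w=4) 1-4(w=8) 2-3(w=7) 3-5(w=10)}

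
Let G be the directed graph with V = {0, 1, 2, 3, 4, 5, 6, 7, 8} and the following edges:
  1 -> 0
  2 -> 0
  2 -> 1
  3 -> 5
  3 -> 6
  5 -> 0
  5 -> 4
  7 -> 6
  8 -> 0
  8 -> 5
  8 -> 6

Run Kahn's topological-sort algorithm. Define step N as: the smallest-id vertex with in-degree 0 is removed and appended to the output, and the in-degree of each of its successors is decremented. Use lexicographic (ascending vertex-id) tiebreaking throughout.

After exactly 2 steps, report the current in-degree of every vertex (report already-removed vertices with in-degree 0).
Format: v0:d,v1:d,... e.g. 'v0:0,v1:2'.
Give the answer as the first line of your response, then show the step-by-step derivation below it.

v0:2,v1:0,v2:0,v3:0,v4:1,v5:2,v6:3,v7:0,v8:0

step 1: output 2; order=[2]; indeg=(3,0,0,0,1,2,3,0,0)
step 2: output 1; order=[2,1]; indeg=(2,0,0,0,1,2,3,0,0)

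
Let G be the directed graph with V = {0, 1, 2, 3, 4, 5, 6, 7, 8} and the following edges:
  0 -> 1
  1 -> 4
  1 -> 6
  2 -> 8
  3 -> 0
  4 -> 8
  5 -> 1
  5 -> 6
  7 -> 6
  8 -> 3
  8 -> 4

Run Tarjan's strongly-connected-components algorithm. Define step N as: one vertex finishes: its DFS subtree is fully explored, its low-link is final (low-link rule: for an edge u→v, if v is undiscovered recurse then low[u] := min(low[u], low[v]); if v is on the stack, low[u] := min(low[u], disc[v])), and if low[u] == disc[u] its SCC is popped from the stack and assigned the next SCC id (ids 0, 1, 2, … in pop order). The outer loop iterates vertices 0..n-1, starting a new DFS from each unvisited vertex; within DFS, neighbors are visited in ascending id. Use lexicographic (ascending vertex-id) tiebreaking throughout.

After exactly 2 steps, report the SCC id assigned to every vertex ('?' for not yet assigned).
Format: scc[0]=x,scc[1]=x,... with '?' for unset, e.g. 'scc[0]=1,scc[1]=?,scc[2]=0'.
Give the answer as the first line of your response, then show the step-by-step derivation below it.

scc[0]=?,scc[1]=?,scc[2]=?,scc[3]=?,scc[4]=?,scc[5]=?,scc[6]=?,scc[7]=?,scc[8]=?

step 1: low=(low[0]=0,low[1]=1,low[2]=?,low[3]=0,low[4]=2,low[5]=?,low[6]=?,low[7]=?,low[8]=3); scc=(scc[0]=?,scc[1]=?,scc[2]=?,scc[3]=?,scc[4]=?,scc[5]=?,scc[6]=?,scc[7]=?,scc[8]=?)
step 2: low=(low[0]=0,low[1]=1,low[2]=?,low[3]=0,low[4]=2,low[5]=?,low[6]=?,low[7]=?,low[8]=0); scc=(scc[0]=?,scc[1]=?,scc[2]=?,scc[3]=?,scc[4]=?,scc[5]=?,scc[6]=?,scc[7]=?,scc[8]=?)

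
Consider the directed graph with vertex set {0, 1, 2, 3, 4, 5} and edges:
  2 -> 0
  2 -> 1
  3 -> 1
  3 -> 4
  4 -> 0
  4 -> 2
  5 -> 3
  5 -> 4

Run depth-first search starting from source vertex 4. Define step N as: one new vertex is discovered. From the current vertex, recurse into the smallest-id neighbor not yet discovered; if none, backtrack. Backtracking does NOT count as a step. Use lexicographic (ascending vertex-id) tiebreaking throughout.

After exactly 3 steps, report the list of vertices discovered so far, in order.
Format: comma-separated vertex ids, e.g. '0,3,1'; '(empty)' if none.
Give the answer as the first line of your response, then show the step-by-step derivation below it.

4,0,2

step 1: discover 4; path=4; order=4
step 2: discover 0; path=4>0; order=4,0
step 3: discover 2; path=4>2; order=4,0,2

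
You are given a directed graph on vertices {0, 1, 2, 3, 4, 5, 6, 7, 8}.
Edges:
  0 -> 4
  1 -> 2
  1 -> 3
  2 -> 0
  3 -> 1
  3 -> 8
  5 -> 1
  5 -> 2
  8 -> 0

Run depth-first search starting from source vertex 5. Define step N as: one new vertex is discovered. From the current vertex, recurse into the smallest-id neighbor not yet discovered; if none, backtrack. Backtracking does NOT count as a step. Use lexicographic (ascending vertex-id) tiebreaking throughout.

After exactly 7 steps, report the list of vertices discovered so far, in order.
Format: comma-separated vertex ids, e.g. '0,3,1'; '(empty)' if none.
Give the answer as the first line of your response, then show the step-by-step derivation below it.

5,1,2,0,4,3,8

step 1: discover 5; path=5; order=5
step 2: discover 1; path=5>1; order=5,1
step 3: discover 2; path=5>1>2; order=5,1,2
step 4: discover 0; path=5>1>2>0; order=5,1,2,0
step 5: discover 4; path=5>1>2>0>4; order=5,1,2,0,4
step 6: discover 3; path=5>1>3; order=5,1,2,0,4,3
step 7: discover 8; path=5>1>3>8; order=5,1,2,0,4,3,8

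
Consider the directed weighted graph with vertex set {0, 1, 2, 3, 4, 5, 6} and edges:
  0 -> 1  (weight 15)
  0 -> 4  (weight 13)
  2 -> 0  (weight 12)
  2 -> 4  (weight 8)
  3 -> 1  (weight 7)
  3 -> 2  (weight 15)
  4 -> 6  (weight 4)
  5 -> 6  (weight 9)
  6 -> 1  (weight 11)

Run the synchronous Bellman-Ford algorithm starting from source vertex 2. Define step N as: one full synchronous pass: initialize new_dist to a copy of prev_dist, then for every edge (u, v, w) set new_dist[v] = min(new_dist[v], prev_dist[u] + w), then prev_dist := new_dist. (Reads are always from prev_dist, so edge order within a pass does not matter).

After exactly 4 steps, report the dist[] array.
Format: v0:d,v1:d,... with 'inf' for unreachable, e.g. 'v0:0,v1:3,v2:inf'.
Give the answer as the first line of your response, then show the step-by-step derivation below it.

v0:12,v1:23,v2:0,v3:inf,v4:8,v5:inf,v6:12

step 1: dist = v0:12,v1:inf,v2:0,v3:inf,v4:8,v5:inf,v6:inf
step 2: dist = v0:12,v1:27,v2:0,v3:inf,v4:8,v5:inf,v6:12
step 3: dist = v0:12,v1:23,v2:0,v3:inf,v4:8,v5:inf,v6:12
step 4: dist = v0:12,v1:23,v2:0,v3:inf,v4:8,v5:inf,v6:12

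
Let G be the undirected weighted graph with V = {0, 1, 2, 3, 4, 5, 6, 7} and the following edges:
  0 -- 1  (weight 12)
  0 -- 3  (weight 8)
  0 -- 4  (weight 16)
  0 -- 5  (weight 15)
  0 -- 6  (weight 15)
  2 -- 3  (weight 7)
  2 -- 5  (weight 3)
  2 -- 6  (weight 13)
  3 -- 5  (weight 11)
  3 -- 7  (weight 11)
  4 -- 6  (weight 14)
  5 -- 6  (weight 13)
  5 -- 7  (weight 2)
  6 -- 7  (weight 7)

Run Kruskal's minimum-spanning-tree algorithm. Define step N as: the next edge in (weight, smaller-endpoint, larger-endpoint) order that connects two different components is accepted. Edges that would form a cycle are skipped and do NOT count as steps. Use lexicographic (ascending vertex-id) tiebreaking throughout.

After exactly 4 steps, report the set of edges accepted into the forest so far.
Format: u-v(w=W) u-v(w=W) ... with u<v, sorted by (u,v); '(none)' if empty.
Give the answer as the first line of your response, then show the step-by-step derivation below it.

2-3(w=7) 2-5(w=3) 5-7(w=2) 6-7(w=7)

step 1: add edge 5-7 (w=2); MST = {5-7(w=2)}
step 2: add edge 2-5 (w=3); MST = {2-5(w=3) 5-7(w=2)}
step 3: add edge 2-3 (w=7); MST = {2-3(w=7) 2-5(w=3) 5-7(w=2)}
step 4: add edge 6-7 (w=7); MST = {2-3(w=7) 2-5(w=3) 5-7(w=2) 6-7(w=7)}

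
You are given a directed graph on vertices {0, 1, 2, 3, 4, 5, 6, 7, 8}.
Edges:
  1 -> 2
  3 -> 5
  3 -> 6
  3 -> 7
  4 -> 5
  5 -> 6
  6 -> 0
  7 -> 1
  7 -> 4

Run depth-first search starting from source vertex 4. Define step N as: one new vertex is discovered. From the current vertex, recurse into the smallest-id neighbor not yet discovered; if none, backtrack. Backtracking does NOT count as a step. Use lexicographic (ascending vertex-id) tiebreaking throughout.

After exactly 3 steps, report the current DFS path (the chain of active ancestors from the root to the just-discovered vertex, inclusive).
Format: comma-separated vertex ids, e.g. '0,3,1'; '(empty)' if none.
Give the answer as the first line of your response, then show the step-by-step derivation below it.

4,5,6

step 1: discover 4; path=4; order=4
step 2: discover 5; path=4>5; order=4,5
step 3: discover 6; path=4>5>6; order=4,5,6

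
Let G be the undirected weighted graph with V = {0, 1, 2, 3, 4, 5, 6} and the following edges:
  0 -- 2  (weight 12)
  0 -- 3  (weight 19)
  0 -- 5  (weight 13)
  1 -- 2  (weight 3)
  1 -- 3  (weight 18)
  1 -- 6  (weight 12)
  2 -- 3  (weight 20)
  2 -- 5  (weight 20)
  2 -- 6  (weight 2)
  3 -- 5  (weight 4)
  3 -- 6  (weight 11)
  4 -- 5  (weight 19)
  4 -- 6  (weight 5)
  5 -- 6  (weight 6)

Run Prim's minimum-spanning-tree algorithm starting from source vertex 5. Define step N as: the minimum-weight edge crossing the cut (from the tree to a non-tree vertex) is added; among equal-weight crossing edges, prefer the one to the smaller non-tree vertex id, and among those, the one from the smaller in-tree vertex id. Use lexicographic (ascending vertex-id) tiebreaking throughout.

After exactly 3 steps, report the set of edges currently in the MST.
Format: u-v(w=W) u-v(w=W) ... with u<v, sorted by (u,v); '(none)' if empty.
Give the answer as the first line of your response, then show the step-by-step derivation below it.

2-6(w=2) 3-5(w=4) 5-6(w=6)

step 1: add edge 3-5 (w=4); MST = {3-5(w=4)}
step 2: add edge 5-6 (w=6); MST = {3-5(w=4) 5-6(w=6)}
step 3: add edge 2-6 (w=2); MST = {2-6(w=2) 3-5(w=4) 5-6(w=6)}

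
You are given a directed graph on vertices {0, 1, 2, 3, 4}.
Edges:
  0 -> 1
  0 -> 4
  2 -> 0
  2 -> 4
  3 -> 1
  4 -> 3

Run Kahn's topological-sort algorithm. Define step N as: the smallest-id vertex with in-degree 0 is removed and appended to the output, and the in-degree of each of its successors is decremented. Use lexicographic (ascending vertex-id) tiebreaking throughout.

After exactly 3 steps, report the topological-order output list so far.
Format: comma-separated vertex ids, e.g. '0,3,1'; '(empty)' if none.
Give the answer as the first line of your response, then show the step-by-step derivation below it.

2,0,4

step 1: output 2; order=[2]; indeg=(0,2,0,1,1)
step 2: output 0; order=[2,0]; indeg=(0,1,0,1,0)
step 3: output 4; order=[2,0,4]; indeg=(0,1,0,0,0)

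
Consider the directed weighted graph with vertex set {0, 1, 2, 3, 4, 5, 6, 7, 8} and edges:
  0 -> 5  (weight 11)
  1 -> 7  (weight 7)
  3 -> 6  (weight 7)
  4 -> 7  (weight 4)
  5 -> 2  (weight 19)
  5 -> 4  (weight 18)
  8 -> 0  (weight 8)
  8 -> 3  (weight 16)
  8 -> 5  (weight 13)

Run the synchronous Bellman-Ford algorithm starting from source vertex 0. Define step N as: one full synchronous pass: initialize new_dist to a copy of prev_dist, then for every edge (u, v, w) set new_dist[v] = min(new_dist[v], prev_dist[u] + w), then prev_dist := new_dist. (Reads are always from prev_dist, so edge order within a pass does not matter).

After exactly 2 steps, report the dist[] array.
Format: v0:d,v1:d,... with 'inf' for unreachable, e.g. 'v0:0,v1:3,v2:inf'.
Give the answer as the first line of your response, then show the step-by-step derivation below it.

v0:0,v1:inf,v2:30,v3:inf,v4:29,v5:11,v6:inf,v7:inf,v8:inf

step 1: dist = v0:0,v1:inf,v2:inf,v3:inf,v4:inf,v5:11,v6:inf,v7:inf,v8:inf
step 2: dist = v0:0,v1:inf,v2:30,v3:inf,v4:29,v5:11,v6:inf,v7:inf,v8:inf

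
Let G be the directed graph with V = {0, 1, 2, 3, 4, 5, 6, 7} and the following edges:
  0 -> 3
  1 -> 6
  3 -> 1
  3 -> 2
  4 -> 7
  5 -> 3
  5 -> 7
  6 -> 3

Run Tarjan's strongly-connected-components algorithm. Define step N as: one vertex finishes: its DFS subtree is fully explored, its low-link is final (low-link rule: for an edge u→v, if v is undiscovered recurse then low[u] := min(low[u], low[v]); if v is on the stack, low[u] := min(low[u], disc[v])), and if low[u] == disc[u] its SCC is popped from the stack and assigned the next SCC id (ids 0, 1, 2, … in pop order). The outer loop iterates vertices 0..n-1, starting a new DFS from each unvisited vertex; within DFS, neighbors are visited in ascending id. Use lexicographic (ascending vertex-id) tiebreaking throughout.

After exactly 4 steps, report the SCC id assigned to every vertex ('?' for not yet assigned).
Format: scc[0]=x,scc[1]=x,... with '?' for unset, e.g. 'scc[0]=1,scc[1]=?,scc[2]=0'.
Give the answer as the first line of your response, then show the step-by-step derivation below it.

scc[0]=?,scc[1]=1,scc[2]=0,scc[3]=1,scc[4]=?,scc[5]=?,scc[6]=1,scc[7]=?

step 1: low=(low[0]=0,low[1]=2,low[2]=?,low[3]=1,low[4]=?,low[5]=?,low[6]=1,low[7]=?); scc=(scc[0]=?,scc[1]=?,scc[2]=?,scc[3]=?,scc[4]=?,scc[5]=?,scc[6]=?,scc[7]=?)
step 2: low=(low[0]=0,low[1]=1,low[2]=?,low[3]=1,low[4]=?,low[5]=?,low[6]=1,low[7]=?); scc=(scc[0]=?,scc[1]=?,scc[2]=?,scc[3]=?,scc[4]=?,scc[5]=?,scc[6]=?,scc[7]=?)
step 3: low=(low[0]=0,low[1]=1,low[2]=4,low[3]=1,low[4]=?,low[5]=?,low[6]=1,low[7]=?); scc=(scc[0]=?,scc[1]=?,scc[2]=0,scc[3]=?,scc[4]=?,scc[5]=?,scc[6]=?,scc[7]=?)
step 4: low=(low[0]=0,low[1]=1,low[2]=4,low[3]=1,low[4]=?,low[5]=?,low[6]=1,low[7]=?); scc=(scc[0]=?,scc[1]=1,scc[2]=0,scc[3]=1,scc[4]=?,scc[5]=?,scc[6]=1,scc[7]=?)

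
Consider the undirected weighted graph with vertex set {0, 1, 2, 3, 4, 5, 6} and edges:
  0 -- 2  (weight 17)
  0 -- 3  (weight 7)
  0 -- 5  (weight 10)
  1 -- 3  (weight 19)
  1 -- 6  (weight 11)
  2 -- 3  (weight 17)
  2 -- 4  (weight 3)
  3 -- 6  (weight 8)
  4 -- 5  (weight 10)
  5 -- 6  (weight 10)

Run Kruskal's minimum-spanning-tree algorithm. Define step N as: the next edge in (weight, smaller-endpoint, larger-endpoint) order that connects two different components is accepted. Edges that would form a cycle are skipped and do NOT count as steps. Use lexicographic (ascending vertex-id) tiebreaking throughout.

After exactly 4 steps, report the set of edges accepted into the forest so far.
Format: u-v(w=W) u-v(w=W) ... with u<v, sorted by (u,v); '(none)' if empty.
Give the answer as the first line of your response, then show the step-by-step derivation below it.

0-3(w=7) 0-5(w=10) 2-4(w=3) 3-6(w=8)

step 1: add edge 2-4 (w=3); MST = {2-4(w=3)}
step 2: add edge 0-3 (w=7); MST = {0-3(w=7) 2-4(w=3)}
step 3: add edge 3-6 (w=8); MST = {0-3(w=7) 2-4(w=3) 3-6(w=8)}
step 4: add edge 0-5 (w=10); MST = {0-3(w=7) 0-5(w=10) 2-4(w=3) 3-6(w=8)}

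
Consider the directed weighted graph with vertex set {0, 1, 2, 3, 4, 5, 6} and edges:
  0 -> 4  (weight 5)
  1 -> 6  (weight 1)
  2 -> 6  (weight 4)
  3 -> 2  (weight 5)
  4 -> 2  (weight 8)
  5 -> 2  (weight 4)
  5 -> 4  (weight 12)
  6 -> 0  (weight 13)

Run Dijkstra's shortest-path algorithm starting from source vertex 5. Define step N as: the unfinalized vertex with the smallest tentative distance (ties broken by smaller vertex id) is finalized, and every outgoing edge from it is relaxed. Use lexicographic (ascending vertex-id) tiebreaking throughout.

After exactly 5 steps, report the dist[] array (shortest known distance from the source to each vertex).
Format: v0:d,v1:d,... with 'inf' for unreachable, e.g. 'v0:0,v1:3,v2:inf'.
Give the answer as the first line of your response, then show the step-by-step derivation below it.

v0:21,v1:inf,v2:4,v3:inf,v4:12,v5:0,v6:8

step 1: dist = v0:inf,v1:inf,v2:4,v3:inf,v4:12,v5:0,v6:inf
step 2: dist = v0:inf,v1:inf,v2:4,v3:inf,v4:12,v5:0,v6:8
step 3: dist = v0:21,v1:inf,v2:4,v3:inf,v4:12,v5:0,v6:8
step 4: dist = v0:21,v1:inf,v2:4,v3:inf,v4:12,v5:0,v6:8
step 5: dist = v0:21,v1:inf,v2:4,v3:inf,v4:12,v5:0,v6:8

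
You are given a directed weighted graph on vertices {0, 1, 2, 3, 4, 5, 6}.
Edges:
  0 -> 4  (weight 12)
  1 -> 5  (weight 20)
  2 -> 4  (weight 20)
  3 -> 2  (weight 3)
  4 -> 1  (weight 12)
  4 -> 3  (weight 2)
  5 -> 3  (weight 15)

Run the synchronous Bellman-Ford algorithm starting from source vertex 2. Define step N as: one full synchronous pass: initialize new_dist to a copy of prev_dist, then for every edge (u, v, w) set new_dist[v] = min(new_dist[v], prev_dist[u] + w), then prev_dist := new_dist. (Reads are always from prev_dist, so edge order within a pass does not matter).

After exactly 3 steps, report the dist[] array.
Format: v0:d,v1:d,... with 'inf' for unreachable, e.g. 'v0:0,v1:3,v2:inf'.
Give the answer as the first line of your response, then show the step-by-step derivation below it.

v0:inf,v1:32,v2:0,v3:22,v4:20,v5:52,v6:inf

step 1: dist = v0:inf,v1:inf,v2:0,v3:inf,v4:20,v5:inf,v6:inf
step 2: dist = v0:inf,v1:32,v2:0,v3:22,v4:20,v5:inf,v6:inf
step 3: dist = v0:inf,v1:32,v2:0,v3:22,v4:20,v5:52,v6:inf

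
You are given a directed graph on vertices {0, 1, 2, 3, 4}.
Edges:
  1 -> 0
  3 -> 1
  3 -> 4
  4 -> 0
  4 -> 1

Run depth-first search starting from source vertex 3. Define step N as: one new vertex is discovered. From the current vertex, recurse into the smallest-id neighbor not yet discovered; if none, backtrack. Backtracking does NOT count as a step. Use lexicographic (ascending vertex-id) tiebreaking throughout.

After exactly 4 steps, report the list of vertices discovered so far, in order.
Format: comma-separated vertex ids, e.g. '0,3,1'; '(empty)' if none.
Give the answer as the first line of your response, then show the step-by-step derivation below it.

3,1,0,4

step 1: discover 3; path=3; order=3
step 2: discover 1; path=3>1; order=3,1
step 3: discover 0; path=3>1>0; order=3,1,0
step 4: discover 4; path=3>4; order=3,1,0,4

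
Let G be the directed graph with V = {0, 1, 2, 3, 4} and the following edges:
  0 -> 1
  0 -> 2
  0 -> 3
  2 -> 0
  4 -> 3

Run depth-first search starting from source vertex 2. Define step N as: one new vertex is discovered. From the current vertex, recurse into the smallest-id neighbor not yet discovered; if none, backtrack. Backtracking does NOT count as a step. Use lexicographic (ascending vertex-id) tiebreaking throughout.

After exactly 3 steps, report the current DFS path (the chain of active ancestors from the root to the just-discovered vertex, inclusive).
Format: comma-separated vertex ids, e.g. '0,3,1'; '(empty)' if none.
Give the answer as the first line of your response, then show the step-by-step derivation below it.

2,0,1

step 1: discover 2; path=2; order=2
step 2: discover 0; path=2>0; order=2,0
step 3: discover 1; path=2>0>1; order=2,0,1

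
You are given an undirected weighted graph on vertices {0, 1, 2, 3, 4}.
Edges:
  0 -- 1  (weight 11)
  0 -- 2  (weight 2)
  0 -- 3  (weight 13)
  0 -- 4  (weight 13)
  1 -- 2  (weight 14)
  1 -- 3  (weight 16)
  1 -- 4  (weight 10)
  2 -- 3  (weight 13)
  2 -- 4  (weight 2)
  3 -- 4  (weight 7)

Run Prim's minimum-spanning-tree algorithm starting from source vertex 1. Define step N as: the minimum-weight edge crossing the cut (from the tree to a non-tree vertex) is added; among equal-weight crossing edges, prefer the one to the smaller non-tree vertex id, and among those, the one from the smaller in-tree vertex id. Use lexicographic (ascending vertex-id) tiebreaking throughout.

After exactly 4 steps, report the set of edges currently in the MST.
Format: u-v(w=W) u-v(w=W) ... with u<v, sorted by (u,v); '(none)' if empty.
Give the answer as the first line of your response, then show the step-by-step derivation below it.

0-2(w=2) 1-4(w=10) 2-4(w=2) 3-4(w=7)

step 1: add edge 1-4 (w=10); MST = {1-4(w=10)}
step 2: add edge 2-4 (w=2); MST = {1-4(w=10) 2-4(w=2)}
step 3: add edge 0-2 (w=2); MST = {0-2(w=2) 1-4(w=10) 2-4(w=2)}
step 4: add edge 3-4 (w=7); MST = {0-2(w=2) 1-4(w=10) 2-4(w=2) 3-4(w=7)}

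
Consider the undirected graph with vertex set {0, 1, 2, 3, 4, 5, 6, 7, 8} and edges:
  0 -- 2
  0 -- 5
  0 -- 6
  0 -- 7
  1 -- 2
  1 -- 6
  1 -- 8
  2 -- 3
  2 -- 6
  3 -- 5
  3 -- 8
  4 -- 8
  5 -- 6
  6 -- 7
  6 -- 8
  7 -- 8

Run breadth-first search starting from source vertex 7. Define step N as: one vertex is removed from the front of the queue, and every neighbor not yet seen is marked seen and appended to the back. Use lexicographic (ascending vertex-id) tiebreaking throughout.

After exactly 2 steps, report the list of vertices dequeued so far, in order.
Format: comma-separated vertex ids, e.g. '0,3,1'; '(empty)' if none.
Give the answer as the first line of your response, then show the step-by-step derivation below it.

7,0

step 1: dequeue 7; queue=[0,6,8]; order=7
step 2: dequeue 0; queue=[6,8,2,5]; order=7,0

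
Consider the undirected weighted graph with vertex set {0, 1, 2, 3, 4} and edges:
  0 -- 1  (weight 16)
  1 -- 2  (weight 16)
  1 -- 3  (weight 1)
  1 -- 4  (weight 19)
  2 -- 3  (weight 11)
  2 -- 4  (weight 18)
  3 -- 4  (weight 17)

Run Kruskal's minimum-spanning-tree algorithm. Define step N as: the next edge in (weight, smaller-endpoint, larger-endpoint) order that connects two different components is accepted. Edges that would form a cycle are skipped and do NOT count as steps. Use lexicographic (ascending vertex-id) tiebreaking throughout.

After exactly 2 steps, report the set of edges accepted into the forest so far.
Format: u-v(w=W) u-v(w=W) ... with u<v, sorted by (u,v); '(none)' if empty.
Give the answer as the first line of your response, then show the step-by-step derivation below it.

1-3(w=1) 2-3(w=11)

step 1: add edge 1-3 (w=1); MST = {1-3(w=1)}
step 2: add edge 2-3 (w=11); MST = {1-3(w=1) 2-3(w=11)}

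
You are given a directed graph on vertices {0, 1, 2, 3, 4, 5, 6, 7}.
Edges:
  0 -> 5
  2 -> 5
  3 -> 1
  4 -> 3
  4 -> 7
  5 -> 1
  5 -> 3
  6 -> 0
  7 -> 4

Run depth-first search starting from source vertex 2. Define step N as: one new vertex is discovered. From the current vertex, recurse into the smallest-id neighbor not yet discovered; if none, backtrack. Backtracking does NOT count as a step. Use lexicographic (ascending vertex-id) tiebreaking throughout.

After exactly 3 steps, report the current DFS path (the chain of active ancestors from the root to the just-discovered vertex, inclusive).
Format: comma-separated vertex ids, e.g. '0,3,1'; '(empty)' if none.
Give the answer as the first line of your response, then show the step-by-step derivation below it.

2,5,1

step 1: discover 2; path=2; order=2
step 2: discover 5; path=2>5; order=2,5
step 3: discover 1; path=2>5>1; order=2,5,1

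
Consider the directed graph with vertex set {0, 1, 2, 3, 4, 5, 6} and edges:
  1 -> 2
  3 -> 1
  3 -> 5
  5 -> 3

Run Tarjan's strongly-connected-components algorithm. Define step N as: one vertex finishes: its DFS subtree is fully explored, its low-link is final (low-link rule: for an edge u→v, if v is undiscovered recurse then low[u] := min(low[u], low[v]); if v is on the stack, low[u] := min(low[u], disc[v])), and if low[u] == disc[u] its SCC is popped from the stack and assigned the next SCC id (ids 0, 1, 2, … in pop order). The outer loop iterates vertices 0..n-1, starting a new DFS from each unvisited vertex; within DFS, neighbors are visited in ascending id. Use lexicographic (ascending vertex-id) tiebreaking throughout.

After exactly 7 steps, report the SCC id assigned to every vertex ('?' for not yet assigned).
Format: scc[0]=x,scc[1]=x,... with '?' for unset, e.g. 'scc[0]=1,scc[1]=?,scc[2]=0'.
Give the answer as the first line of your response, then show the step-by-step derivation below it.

scc[0]=0,scc[1]=2,scc[2]=1,scc[3]=3,scc[4]=4,scc[5]=3,scc[6]=5

step 1: low=(low[0]=0,low[1]=?,low[2]=?,low[3]=?,low[4]=?,low[5]=?,low[6]=?); scc=(scc[0]=0,scc[1]=?,scc[2]=?,scc[3]=?,scc[4]=?,scc[5]=?,scc[6]=?)
step 2: low=(low[0]=0,low[1]=1,low[2]=2,low[3]=?,low[4]=?,low[5]=?,low[6]=?); scc=(scc[0]=0,scc[1]=?,scc[2]=1,scc[3]=?,scc[4]=?,scc[5]=?,scc[6]=?)
step 3: low=(low[0]=0,low[1]=1,low[2]=2,low[3]=?,low[4]=?,low[5]=?,low[6]=?); scc=(scc[0]=0,scc[1]=2,scc[2]=1,scc[3]=?,scc[4]=?,scc[5]=?,scc[6]=?)
step 4: low=(low[0]=0,low[1]=1,low[2]=2,low[3]=3,low[4]=?,low[5]=3,low[6]=?); scc=(scc[0]=0,scc[1]=2,scc[2]=1,scc[3]=?,scc[4]=?,scc[5]=?,scc[6]=?)
step 5: low=(low[0]=0,low[1]=1,low[2]=2,low[3]=3,low[4]=?,low[5]=3,low[6]=?); scc=(scc[0]=0,scc[1]=2,scc[2]=1,scc[3]=3,scc[4]=?,scc[5]=3,scc[6]=?)
step 6: low=(low[0]=0,low[1]=1,low[2]=2,low[3]=3,low[4]=5,low[5]=3,low[6]=?); scc=(scc[0]=0,scc[1]=2,scc[2]=1,scc[3]=3,scc[4]=4,scc[5]=3,scc[6]=?)
step 7: low=(low[0]=0,low[1]=1,low[2]=2,low[3]=3,low[4]=5,low[5]=3,low[6]=6); scc=(scc[0]=0,scc[1]=2,scc[2]=1,scc[3]=3,scc[4]=4,scc[5]=3,scc[6]=5)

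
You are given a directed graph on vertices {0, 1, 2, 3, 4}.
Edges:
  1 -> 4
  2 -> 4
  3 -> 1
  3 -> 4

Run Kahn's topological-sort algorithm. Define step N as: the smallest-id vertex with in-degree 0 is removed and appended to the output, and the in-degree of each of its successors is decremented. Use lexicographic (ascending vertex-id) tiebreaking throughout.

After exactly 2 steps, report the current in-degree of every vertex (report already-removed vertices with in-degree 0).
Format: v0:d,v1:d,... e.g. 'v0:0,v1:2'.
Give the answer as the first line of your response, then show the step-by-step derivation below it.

v0:0,v1:1,v2:0,v3:0,v4:2

step 1: output 0; order=[0]; indeg=(0,1,0,0,3)
step 2: output 2; order=[0,2]; indeg=(0,1,0,0,2)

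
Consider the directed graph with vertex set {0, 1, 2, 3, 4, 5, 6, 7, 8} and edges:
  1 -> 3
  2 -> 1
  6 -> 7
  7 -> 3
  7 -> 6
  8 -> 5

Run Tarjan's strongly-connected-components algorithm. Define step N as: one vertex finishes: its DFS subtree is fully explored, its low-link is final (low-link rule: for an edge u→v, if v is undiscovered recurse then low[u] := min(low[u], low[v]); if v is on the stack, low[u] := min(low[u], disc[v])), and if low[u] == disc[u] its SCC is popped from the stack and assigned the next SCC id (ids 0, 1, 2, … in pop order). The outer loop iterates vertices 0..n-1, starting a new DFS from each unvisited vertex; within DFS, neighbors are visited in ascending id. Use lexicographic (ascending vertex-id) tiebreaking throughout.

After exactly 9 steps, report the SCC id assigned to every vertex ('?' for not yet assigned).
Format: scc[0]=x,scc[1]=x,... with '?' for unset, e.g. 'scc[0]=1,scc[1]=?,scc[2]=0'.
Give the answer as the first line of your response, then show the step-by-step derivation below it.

scc[0]=0,scc[1]=2,scc[2]=3,scc[3]=1,scc[4]=4,scc[5]=5,scc[6]=6,scc[7]=6,scc[8]=7

step 1: low=(low[0]=0,low[1]=?,low[2]=?,low[3]=?,low[4]=?,low[5]=?,low[6]=?,low[7]=?,low[8]=?); scc=(scc[0]=0,scc[1]=?,scc[2]=?,scc[3]=?,scc[4]=?,scc[5]=?,scc[6]=?,scc[7]=?,scc[8]=?)
step 2: low=(low[0]=0,low[1]=1,low[2]=?,low[3]=2,low[4]=?,low[5]=?,low[6]=?,low[7]=?,low[8]=?); scc=(scc[0]=0,scc[1]=?,scc[2]=?,scc[3]=1,scc[4]=?,scc[5]=?,scc[6]=?,scc[7]=?,scc[8]=?)
step 3: low=(low[0]=0,low[1]=1,low[2]=?,low[3]=2,low[4]=?,low[5]=?,low[6]=?,low[7]=?,low[8]=?); scc=(scc[0]=0,scc[1]=2,scc[2]=?,scc[3]=1,scc[4]=?,scc[5]=?,scc[6]=?,scc[7]=?,scc[8]=?)
step 4: low=(low[0]=0,low[1]=1,low[2]=3,low[3]=2,low[4]=?,low[5]=?,low[6]=?,low[7]=?,low[8]=?); scc=(scc[0]=0,scc[1]=2,scc[2]=3,scc[3]=1,scc[4]=?,scc[5]=?,scc[6]=?,scc[7]=?,scc[8]=?)
step 5: low=(low[0]=0,low[1]=1,low[2]=3,low[3]=2,low[4]=4,low[5]=?,low[6]=?,low[7]=?,low[8]=?); scc=(scc[0]=0,scc[1]=2,scc[2]=3,scc[3]=1,scc[4]=4,scc[5]=?,scc[6]=?,scc[7]=?,scc[8]=?)
step 6: low=(low[0]=0,low[1]=1,low[2]=3,low[3]=2,low[4]=4,low[5]=5,low[6]=?,low[7]=?,low[8]=?); scc=(scc[0]=0,scc[1]=2,scc[2]=3,scc[3]=1,scc[4]=4,scc[5]=5,scc[6]=?,scc[7]=?,scc[8]=?)
step 7: low=(low[0]=0,low[1]=1,low[2]=3,low[3]=2,low[4]=4,low[5]=5,low[6]=6,low[7]=6,low[8]=?); scc=(scc[0]=0,scc[1]=2,scc[2]=3,scc[3]=1,scc[4]=4,scc[5]=5,scc[6]=?,scc[7]=?,scc[8]=?)
step 8: low=(low[0]=0,low[1]=1,low[2]=3,low[3]=2,low[4]=4,low[5]=5,low[6]=6,low[7]=6,low[8]=?); scc=(scc[0]=0,scc[1]=2,scc[2]=3,scc[3]=1,scc[4]=4,scc[5]=5,scc[6]=6,scc[7]=6,scc[8]=?)
step 9: low=(low[0]=0,low[1]=1,low[2]=3,low[3]=2,low[4]=4,low[5]=5,low[6]=6,low[7]=6,low[8]=8); scc=(scc[0]=0,scc[1]=2,scc[2]=3,scc[3]=1,scc[4]=4,scc[5]=5,scc[6]=6,scc[7]=6,scc[8]=7)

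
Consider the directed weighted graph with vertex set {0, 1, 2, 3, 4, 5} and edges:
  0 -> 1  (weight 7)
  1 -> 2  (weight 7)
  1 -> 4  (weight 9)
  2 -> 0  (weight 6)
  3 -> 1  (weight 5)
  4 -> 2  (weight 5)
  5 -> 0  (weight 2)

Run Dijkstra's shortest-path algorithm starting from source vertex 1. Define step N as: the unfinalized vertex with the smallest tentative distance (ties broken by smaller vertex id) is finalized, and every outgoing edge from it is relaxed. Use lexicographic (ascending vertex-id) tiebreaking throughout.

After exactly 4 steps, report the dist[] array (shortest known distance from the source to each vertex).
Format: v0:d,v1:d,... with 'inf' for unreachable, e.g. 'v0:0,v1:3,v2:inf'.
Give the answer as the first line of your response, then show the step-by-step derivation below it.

v0:13,v1:0,v2:7,v3:inf,v4:9,v5:inf

step 1: dist = v0:inf,v1:0,v2:7,v3:inf,v4:9,v5:inf
step 2: dist = v0:13,v1:0,v2:7,v3:inf,v4:9,v5:inf
step 3: dist = v0:13,v1:0,v2:7,v3:inf,v4:9,v5:inf
step 4: dist = v0:13,v1:0,v2:7,v3:inf,v4:9,v5:inf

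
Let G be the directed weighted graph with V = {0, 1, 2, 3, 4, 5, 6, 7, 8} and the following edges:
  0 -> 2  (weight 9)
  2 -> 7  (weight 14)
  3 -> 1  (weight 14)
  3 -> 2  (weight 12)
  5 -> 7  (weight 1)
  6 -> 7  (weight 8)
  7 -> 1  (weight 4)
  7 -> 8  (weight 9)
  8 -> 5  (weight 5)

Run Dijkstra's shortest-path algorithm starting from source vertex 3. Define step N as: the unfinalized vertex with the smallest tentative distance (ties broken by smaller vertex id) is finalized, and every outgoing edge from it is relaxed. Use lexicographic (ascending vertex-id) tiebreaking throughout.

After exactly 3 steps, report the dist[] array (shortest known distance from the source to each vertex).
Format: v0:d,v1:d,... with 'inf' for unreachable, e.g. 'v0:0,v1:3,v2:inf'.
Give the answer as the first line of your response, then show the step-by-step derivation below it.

v0:inf,v1:14,v2:12,v3:0,v4:inf,v5:inf,v6:inf,v7:26,v8:inf

step 1: dist = v0:inf,v1:14,v2:12,v3:0,v4:inf,v5:inf,v6:inf,v7:inf,v8:inf
step 2: dist = v0:inf,v1:14,v2:12,v3:0,v4:inf,v5:inf,v6:inf,v7:26,v8:inf
step 3: dist = v0:inf,v1:14,v2:12,v3:0,v4:inf,v5:inf,v6:inf,v7:26,v8:inf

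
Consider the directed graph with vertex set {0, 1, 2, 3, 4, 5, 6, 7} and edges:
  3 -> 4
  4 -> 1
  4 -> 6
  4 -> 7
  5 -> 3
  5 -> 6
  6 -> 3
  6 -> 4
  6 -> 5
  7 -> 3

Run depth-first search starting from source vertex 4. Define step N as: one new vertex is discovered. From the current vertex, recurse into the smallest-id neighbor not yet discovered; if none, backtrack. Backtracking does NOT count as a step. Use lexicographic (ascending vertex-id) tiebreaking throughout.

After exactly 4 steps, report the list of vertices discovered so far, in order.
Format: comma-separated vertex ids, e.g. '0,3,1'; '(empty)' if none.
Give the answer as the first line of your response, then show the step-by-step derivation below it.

4,1,6,3

step 1: discover 4; path=4; order=4
step 2: discover 1; path=4>1; order=4,1
step 3: discover 6; path=4>6; order=4,1,6
step 4: discover 3; path=4>6>3; order=4,1,6,3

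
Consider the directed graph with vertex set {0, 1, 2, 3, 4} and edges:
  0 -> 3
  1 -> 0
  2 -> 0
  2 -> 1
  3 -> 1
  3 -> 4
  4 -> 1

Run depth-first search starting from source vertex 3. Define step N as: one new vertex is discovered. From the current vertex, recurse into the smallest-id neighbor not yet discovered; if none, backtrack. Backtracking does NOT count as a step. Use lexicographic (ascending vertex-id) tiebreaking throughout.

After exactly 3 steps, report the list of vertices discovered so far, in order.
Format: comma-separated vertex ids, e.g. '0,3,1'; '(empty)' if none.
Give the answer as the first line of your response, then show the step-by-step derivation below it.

3,1,0

step 1: discover 3; path=3; order=3
step 2: discover 1; path=3>1; order=3,1
step 3: discover 0; path=3>1>0; order=3,1,0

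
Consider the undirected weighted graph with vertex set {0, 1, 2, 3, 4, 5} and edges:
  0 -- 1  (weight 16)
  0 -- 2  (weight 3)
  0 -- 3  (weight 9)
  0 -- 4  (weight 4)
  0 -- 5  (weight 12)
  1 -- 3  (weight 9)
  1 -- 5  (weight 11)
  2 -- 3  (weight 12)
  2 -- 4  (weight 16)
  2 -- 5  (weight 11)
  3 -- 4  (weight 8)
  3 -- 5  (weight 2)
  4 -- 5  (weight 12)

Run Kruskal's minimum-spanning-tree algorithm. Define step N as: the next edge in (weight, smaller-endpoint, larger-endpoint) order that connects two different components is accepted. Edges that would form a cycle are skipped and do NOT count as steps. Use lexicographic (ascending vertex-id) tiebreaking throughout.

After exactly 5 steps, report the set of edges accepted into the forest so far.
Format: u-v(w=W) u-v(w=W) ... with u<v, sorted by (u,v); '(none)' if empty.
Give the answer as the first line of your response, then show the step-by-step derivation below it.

0-2(w=3) 0-4(w=4) 1-3(w=9) 3-4(w=8) 3-5(w=2)

step 1: add edge 3-5 (w=2); MST = {3-5(w=2)}
step 2: add edge 0-2 (w=3); MST = {0-2(w=3) 3-5(w=2)}
step 3: add edge 0-4 (w=4); MST = {0-2(w=3) 0-4(w=4) 3-5(w=2)}
step 4: add edge 3-4 (w=8); MST = {0-2(w=3) 0-4(w=4) 3-4(w=8) 3-5(w=2)}
step 5: add edge 1-3 (w=9); MST = {0-2(w=3) 0-4(w=4) 1-3(w=9) 3-4(w=8) 3-5(w=2)}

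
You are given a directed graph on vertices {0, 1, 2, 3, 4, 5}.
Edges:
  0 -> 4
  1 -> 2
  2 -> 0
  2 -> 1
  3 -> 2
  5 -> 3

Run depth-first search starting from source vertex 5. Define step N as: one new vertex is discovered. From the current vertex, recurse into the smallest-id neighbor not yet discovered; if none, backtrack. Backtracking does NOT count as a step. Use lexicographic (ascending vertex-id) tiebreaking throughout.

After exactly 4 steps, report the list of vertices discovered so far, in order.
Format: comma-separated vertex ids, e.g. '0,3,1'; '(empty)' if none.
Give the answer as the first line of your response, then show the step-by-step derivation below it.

5,3,2,0

step 1: discover 5; path=5; order=5
step 2: discover 3; path=5>3; order=5,3
step 3: discover 2; path=5>3>2; order=5,3,2
step 4: discover 0; path=5>3>2>0; order=5,3,2,0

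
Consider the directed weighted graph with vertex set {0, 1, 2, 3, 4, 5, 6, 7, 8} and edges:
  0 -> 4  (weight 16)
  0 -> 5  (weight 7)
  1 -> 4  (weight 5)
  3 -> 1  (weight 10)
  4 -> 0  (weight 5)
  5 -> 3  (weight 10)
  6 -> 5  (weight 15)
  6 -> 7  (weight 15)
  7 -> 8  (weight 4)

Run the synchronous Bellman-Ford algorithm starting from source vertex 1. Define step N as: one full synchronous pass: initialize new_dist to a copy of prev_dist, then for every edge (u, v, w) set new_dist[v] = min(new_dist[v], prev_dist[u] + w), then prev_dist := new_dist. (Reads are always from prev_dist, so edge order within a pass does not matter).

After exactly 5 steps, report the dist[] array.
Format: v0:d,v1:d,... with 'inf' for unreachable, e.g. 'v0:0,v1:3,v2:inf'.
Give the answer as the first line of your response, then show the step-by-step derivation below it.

v0:10,v1:0,v2:inf,v3:27,v4:5,v5:17,v6:inf,v7:inf,v8:inf

step 1: dist = v0:inf,v1:0,v2:inf,v3:inf,v4:5,v5:inf,v6:inf,v7:inf,v8:inf
step 2: dist = v0:10,v1:0,v2:inf,v3:inf,v4:5,v5:inf,v6:inf,v7:inf,v8:inf
step 3: dist = v0:10,v1:0,v2:inf,v3:inf,v4:5,v5:17,v6:inf,v7:inf,v8:inf
step 4: dist = v0:10,v1:0,v2:inf,v3:27,v4:5,v5:17,v6:inf,v7:inf,v8:inf
step 5: dist = v0:10,v1:0,v2:inf,v3:27,v4:5,v5:17,v6:inf,v7:inf,v8:inf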